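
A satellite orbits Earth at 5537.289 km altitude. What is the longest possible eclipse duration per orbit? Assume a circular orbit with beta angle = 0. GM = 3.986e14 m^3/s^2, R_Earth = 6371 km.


r = 11908.2890 km
T = 215.5430 min
Eclipse fraction = arcsin(R_E/r)/pi = arcsin(6371.0000/11908.2890)/pi
= arcsin(0.5350055)/pi = 0.1796905
Eclipse duration = 0.1796905 * 215.5430 = 38.7310 min

38.7310 minutes


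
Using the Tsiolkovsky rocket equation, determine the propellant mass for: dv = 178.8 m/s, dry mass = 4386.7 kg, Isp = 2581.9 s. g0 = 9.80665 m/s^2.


ve = Isp * g0 = 2581.9 * 9.80665 = 25319.789635 m/s
mass ratio = exp(dv/ve) = exp(178.8/25319.789635) = 1.00708666
m_prop = m_dry * (mr - 1) = 4386.7 * (1.00708666 - 1)
m_prop = 31.0871 kg

31.0871 kg


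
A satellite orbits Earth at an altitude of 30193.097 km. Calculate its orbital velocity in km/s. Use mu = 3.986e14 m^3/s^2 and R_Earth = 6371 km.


r = R_E + alt = 6371.0 + 30193.097 = 36564.0970 km = 3.6564097e+07 m
v = sqrt(mu/r) = sqrt(3.986e14 / 3.6564097e+07) = 3301.7275 m/s = 3.3017 km/s

3.3017 km/s


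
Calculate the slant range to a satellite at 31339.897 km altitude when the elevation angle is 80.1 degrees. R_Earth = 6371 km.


h = 31339.897 km, el = 80.1 deg
d = -R_E*sin(el) + sqrt((R_E*sin(el))^2 + 2*R_E*h + h^2)
d = -6371.0000*sin(1.3980) + sqrt((6371.0000*0.9851093)^2 + 2*6371.0000*31339.897 + 31339.897^2)
d = 31418.8541 km

31418.8541 km


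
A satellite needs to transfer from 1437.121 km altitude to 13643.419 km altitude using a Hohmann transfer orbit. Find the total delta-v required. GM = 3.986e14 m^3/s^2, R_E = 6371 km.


r1 = 7808.1210 km = 7.808121e+06 m
r2 = 20014.4190 km = 2.0014419e+07 m
dv1 = sqrt(mu/r1)*(sqrt(2*r2/(r1+r2)) - 1) = 1425.1653 m/s
dv2 = sqrt(mu/r2)*(1 - sqrt(2*r1/(r1+r2))) = 1119.3045 m/s
total dv = |dv1| + |dv2| = 1425.1653 + 1119.3045 = 2544.4698 m/s = 2.5445 km/s

2.5445 km/s


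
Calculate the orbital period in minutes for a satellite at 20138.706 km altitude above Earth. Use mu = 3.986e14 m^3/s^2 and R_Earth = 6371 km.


r = 26509.7060 km = 2.6509706e+07 m
T = 2*pi*sqrt(r^3/mu) = 2*pi*sqrt(1.8630081e+22 / 3.986e14)
T = 42955.4812 s = 715.9247 min

715.9247 minutes


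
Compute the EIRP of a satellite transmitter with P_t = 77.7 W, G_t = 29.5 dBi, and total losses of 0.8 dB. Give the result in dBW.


Pt = 77.7 W = 18.9042 dBW
EIRP = Pt_dBW + Gt - losses = 18.9042 + 29.5 - 0.8 = 47.6042 dBW

47.6042 dBW


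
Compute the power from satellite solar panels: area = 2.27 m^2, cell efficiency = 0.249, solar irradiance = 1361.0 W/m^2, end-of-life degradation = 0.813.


P = area * eta * S * degradation
P = 2.27 * 0.249 * 1361.0 * 0.813
P = 625.4230 W

625.4230 W


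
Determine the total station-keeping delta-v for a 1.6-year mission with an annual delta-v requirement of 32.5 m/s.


dV = rate * years = 32.5 * 1.6
dV = 52.0000 m/s

52.0000 m/s


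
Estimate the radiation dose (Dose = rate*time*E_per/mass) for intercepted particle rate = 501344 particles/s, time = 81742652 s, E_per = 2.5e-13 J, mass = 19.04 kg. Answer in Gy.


Total energy deposited = rate * time * E_per
  = 501344 * 81742652 * 2.5e-13 = 10.2453 J
Dose = E_total / mass = 10.2453 / 19.04
Dose = 0.5380933 Gy

0.5381 Gy


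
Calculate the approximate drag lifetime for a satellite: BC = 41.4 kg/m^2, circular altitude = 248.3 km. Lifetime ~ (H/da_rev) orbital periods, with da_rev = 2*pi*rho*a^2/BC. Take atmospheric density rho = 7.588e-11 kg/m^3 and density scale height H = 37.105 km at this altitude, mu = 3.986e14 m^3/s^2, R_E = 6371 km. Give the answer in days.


a = R_E + alt = 6619.3000 km = 6.6193e+06 m
da_rev = 2*pi*rho*a^2/BC = 2*pi*7.588e-11*(6.6193e+06)^2/41.4 = 504.581099 m per revolution
N = H/da_rev = 37105.0000 m / 504.581099 m = 73.5362 revolutions
P = 2*pi*sqrt(a^3/mu) = 5359.5622 s
lifetime = N*P = 73.5362 * 5359.5622 = 394122.0883 s = 4.5616 days

4.5616 days


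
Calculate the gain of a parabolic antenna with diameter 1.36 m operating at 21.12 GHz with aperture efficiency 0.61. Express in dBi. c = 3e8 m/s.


lambda = c/f = 3e8 / 2.112e+10 = 0.01420455 m
G = eta*(pi*D/lambda)^2 = 0.61*(pi*1.36/0.01420455)^2
G = 55189.0242 (linear)
G = 10*log10(55189.0242) = 47.4185 dBi

47.4185 dBi


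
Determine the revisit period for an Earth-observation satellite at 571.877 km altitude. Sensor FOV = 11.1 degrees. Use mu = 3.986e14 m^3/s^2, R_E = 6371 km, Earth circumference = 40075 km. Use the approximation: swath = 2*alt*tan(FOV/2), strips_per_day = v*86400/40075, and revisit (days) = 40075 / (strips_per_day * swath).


swath = 2*571.877*tan(0.09686577) = 111.1384 km
v = sqrt(mu/r) = 7577.0283 m/s = 7.5770 km/s
strips/day = v*86400/40075 = 7.5770*86400/40075 = 16.3358
coverage/day = strips * swath = 16.3358 * 111.1384 = 1815.5299 km
revisit = 40075 / 1815.5299 = 22.0734 days

22.0734 days


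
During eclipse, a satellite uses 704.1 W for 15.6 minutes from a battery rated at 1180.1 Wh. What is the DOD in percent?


E_used = P * t / 60 = 704.1 * 15.6 / 60 = 183.0660 Wh
DOD = E_used / E_total * 100 = 183.0660 / 1180.1 * 100
DOD = 15.5128 %

15.5128 %


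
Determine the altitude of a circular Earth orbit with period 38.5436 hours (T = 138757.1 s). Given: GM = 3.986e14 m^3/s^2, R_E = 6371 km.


T = 138757.1 s
r = (mu*T^2/(4*pi^2))^(1/3) = (3.986e14 * 138757.1^2 / (4*pi^2))^(1/3)
r = 5.7928995e+07 m = 57928.9952 km
alt = r - R_E = 57928.9952 - 6371 = 51557.9952 km

51557.9952 km


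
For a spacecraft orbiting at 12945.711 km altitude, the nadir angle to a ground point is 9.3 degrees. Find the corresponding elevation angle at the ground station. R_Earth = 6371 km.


r = R_E + alt = 19316.7110 km
Law of sines in the satellite / Earth-center / ground-point triangle:
  sin(nadir)/R_E = sin(90 + el)/r  =>  cos(el) = (r/R_E)*sin(nadir)
cos(el) = (19316.7110 / 6371.0000) * sin(9.3 deg) = 0.4899787
el = arccos(0.4899787) = 60.6608 deg
(Earth-central angle = 90 - nadir - el = 20.0392 deg)

60.6608 degrees


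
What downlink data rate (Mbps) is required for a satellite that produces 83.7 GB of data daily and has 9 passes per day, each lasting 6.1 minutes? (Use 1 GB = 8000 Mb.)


total contact time = 9 * 6.1 * 60 = 3294.0000 s
data = 83.7 GB = 669600.0000 Mb
rate = 669600.0000 / 3294.0000 = 203.2787 Mbps

203.2787 Mbps


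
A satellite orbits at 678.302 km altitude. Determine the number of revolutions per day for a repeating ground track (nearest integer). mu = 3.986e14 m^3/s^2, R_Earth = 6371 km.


r = 7.049302e+06 m
T = 2*pi*sqrt(r^3/mu) = 5890.2048 s = 98.1701 min
revs/day = 1440 / 98.1701 = 14.6684
Rounded: 15 revolutions per day

15 revolutions per day


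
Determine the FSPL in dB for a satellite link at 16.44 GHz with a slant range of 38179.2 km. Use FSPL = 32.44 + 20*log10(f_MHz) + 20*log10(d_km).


f = 16.44 GHz = 16440.0000 MHz
d = 38179.2 km
FSPL = 32.44 + 20*log10(16440.0000) + 20*log10(38179.2)
FSPL = 32.44 + 84.3180 + 91.6365
FSPL = 208.3946 dB

208.3946 dB


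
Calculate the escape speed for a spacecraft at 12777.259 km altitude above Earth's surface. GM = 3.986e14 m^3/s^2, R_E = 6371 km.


r = 6371.0 + 12777.259 = 19148.2590 km = 1.9148259e+07 m
v_esc = sqrt(2*mu/r) = sqrt(2*3.986e14 / 1.9148259e+07)
v_esc = 6452.3661 m/s = 6.4524 km/s

6.4524 km/s


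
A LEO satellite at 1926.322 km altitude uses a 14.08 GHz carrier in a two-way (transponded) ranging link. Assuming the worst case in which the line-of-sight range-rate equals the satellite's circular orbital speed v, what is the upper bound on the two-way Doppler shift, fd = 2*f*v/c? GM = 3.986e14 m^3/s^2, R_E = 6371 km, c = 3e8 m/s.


r = 8.297322e+06 m
v = sqrt(mu/r) = 6931.0603 m/s (worst-case radial velocity)
f = 14.08 GHz = 1.408e+10 Hz
fd = 2*f*v/c = 2*1.408e+10*6931.0603/3.0e+08
fd = 650595.5235 Hz

650595.5235 Hz


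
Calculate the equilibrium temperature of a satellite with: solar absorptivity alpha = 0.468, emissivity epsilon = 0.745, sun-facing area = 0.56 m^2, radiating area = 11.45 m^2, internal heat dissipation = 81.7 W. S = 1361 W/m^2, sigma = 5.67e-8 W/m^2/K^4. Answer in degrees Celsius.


Numerator = alpha*S*A_sun + Q_int = 0.468*1361*0.56 + 81.7 = 438.3909 W
Denominator = eps*sigma*A_rad = 0.745*5.67e-8*11.45 = 4.8366518e-07 W/K^4
T^4 = 9.0639331e+08 K^4
T = 173.5119 K = -99.6381 C

-99.6381 degrees Celsius


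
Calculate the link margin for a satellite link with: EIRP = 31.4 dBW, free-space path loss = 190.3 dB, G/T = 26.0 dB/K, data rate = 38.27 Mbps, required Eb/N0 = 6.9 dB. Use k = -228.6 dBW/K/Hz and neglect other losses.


C/N0 = EIRP - FSPL + G/T - k = 31.4 - 190.3 + 26.0 - (-228.6)
C/N0 = 95.7000 dB-Hz
R_b = 38.27 Mbps = 3.827e+07 bps -> 10*log10(R_b) = 75.8286 dB-Hz
Eb/N0 = C/N0 - 10*log10(R_b) = 95.7000 - 75.8286 = 19.8714 dB
Margin = Eb/N0 - Eb/N0_req = 19.8714 - 6.9 = 12.9714 dB (link closes)

12.9714 dB


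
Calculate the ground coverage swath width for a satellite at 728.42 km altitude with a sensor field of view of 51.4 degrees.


FOV = 51.4 deg = 0.8970992 rad
swath = 2 * alt * tan(FOV/2) = 2 * 728.42 * tan(0.4485496)
swath = 2 * 728.42 * 0.4812675
swath = 701.1297 km

701.1297 km


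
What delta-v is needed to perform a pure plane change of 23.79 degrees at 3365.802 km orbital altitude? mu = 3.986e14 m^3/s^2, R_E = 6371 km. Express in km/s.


r = 9736.8020 km = 9.736802e+06 m
V = sqrt(mu/r) = 6398.2393 m/s
di = 23.79 deg = 0.4152138 rad
dV = 2*V*sin(di/2) = 2*6398.2393*sin(0.2076069)
dV = 2637.5947 m/s = 2.6376 km/s

2.6376 km/s


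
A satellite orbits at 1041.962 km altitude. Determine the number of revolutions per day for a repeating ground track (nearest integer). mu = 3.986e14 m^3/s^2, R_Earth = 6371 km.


r = 7.412962e+06 m
T = 2*pi*sqrt(r^3/mu) = 6351.8302 s = 105.8638 min
revs/day = 1440 / 105.8638 = 13.6024
Rounded: 14 revolutions per day

14 revolutions per day


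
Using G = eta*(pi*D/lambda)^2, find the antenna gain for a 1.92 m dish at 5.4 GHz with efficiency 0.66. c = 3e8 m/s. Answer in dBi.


lambda = c/f = 3e8 / 5.4e+09 = 0.05555556 m
G = eta*(pi*D/lambda)^2 = 0.66*(pi*1.92/0.05555556)^2
G = 7780.2069 (linear)
G = 10*log10(7780.2069) = 38.9099 dBi

38.9099 dBi


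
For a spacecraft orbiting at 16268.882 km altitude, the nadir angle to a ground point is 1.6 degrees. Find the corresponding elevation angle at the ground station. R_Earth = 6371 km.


r = R_E + alt = 22639.8820 km
Law of sines in the satellite / Earth-center / ground-point triangle:
  sin(nadir)/R_E = sin(90 + el)/r  =>  cos(el) = (r/R_E)*sin(nadir)
cos(el) = (22639.8820 / 6371.0000) * sin(1.6 deg) = 0.09922188
el = arccos(0.09922188) = 84.3056 deg
(Earth-central angle = 90 - nadir - el = 4.0944 deg)

84.3056 degrees


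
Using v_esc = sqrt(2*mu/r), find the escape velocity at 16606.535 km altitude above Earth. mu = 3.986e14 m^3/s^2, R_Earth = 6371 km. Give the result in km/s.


r = 6371.0 + 16606.535 = 22977.5350 km = 2.2977535e+07 m
v_esc = sqrt(2*mu/r) = sqrt(2*3.986e14 / 2.2977535e+07)
v_esc = 5890.2256 m/s = 5.8902 km/s

5.8902 km/s


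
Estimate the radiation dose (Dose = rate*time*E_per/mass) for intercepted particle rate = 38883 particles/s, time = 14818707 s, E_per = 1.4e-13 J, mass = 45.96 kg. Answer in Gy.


Total energy deposited = rate * time * E_per
  = 38883 * 14818707 * 1.4e-13 = 0.08066741 J
Dose = E_total / mass = 0.08066741 / 45.96
Dose = 0.001755166 Gy

0.0018 Gy


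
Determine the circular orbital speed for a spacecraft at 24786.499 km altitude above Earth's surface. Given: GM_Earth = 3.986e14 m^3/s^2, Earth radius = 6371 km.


r = R_E + alt = 6371.0 + 24786.499 = 31157.4990 km = 3.1157499e+07 m
v = sqrt(mu/r) = sqrt(3.986e14 / 3.1157499e+07) = 3576.7398 m/s = 3.5767 km/s

3.5767 km/s


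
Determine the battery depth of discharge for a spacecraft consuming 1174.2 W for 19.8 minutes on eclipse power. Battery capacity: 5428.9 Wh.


E_used = P * t / 60 = 1174.2 * 19.8 / 60 = 387.4860 Wh
DOD = E_used / E_total * 100 = 387.4860 / 5428.9 * 100
DOD = 7.1375 %

7.1375 %


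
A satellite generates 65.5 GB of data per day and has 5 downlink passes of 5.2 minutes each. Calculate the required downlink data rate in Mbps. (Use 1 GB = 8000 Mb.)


total contact time = 5 * 5.2 * 60 = 1560.0000 s
data = 65.5 GB = 524000.0000 Mb
rate = 524000.0000 / 1560.0000 = 335.8974 Mbps

335.8974 Mbps


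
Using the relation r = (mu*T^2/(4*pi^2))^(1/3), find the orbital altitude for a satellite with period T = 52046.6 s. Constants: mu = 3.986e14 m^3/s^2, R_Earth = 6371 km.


T = 52046.6 s
r = (mu*T^2/(4*pi^2))^(1/3) = (3.986e14 * 52046.6^2 / (4*pi^2))^(1/3)
r = 3.0129188e+07 m = 30129.1881 km
alt = r - R_E = 30129.1881 - 6371 = 23758.1881 km

23758.1881 km


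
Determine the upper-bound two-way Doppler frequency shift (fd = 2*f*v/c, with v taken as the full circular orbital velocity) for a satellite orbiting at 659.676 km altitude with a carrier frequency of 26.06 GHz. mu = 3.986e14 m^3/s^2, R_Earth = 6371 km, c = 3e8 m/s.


r = 7.030676e+06 m
v = sqrt(mu/r) = 7529.5688 m/s (worst-case radial velocity)
f = 26.06 GHz = 2.606e+10 Hz
fd = 2*f*v/c = 2*2.606e+10*7529.5688/3.0e+08
fd = 1.3081371e+06 Hz

1.3081e+06 Hz


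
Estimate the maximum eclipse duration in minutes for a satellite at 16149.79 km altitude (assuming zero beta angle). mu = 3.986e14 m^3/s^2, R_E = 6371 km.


r = 22520.7900 km
T = 560.5772 min
Eclipse fraction = arcsin(R_E/r)/pi = arcsin(6371.0000/22520.7900)/pi
= arcsin(0.2828942)/pi = 0.09129452
Eclipse duration = 0.09129452 * 560.5772 = 51.1776 min

51.1776 minutes


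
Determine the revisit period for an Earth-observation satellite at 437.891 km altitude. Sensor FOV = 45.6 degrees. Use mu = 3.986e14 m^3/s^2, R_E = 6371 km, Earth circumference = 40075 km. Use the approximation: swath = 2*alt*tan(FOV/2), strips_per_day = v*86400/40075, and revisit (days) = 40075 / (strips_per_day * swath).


swath = 2*437.891*tan(0.3979351) = 368.1449 km
v = sqrt(mu/r) = 7651.2159 m/s = 7.6512 km/s
strips/day = v*86400/40075 = 7.6512*86400/40075 = 16.4957
coverage/day = strips * swath = 16.4957 * 368.1449 = 6072.8059 km
revisit = 40075 / 6072.8059 = 6.5991 days

6.5991 days


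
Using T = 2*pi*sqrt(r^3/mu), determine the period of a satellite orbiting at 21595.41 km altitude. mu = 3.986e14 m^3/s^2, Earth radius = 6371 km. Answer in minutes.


r = 27966.4100 km = 2.796641e+07 m
T = 2*pi*sqrt(r^3/mu) = 2*pi*sqrt(2.1873091e+22 / 3.986e14)
T = 46544.2784 s = 775.7380 min

775.7380 minutes


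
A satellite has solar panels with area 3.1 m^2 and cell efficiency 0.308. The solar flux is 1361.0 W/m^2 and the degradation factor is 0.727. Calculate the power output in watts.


P = area * eta * S * degradation
P = 3.1 * 0.308 * 1361.0 * 0.727
P = 944.7240 W

944.7240 W


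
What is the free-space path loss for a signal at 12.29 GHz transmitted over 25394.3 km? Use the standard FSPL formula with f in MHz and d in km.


f = 12.29 GHz = 12290.0000 MHz
d = 25394.3 km
FSPL = 32.44 + 20*log10(12290.0000) + 20*log10(25394.3)
FSPL = 32.44 + 81.7910 + 88.0947
FSPL = 202.3258 dB

202.3258 dB


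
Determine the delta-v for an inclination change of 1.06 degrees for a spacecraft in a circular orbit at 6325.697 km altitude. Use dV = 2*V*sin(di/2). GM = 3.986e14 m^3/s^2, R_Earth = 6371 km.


r = 12696.6970 km = 1.2696697e+07 m
V = sqrt(mu/r) = 5603.0341 m/s
di = 1.06 deg = 0.01850049 rad
dV = 2*V*sin(di/2) = 2*5603.0341*sin(0.009250245)
dV = 103.6574 m/s = 0.1036574 km/s

0.1037 km/s


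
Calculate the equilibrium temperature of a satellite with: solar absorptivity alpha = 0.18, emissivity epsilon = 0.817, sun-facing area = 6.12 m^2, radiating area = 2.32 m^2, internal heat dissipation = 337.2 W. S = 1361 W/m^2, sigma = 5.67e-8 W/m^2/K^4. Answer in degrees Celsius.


Numerator = alpha*S*A_sun + Q_int = 0.18*1361*6.12 + 337.2 = 1836.4776 W
Denominator = eps*sigma*A_rad = 0.817*5.67e-8*2.32 = 1.0747145e-07 W/K^4
T^4 = 1.7088051e+10 K^4
T = 361.5540 K = 88.4040 C

88.4040 degrees Celsius


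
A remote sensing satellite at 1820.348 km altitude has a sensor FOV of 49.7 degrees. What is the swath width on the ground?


FOV = 49.7 deg = 0.8674286 rad
swath = 2 * alt * tan(FOV/2) = 2 * 1820.348 * tan(0.4337143)
swath = 2 * 1820.348 * 0.4631243
swath = 1686.0947 km

1686.0947 km


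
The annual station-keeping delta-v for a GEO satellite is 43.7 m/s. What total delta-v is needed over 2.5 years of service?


dV = rate * years = 43.7 * 2.5
dV = 109.2500 m/s

109.2500 m/s


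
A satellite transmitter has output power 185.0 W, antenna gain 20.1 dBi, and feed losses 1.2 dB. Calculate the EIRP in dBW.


Pt = 185.0 W = 22.6717 dBW
EIRP = Pt_dBW + Gt - losses = 22.6717 + 20.1 - 1.2 = 41.5717 dBW

41.5717 dBW


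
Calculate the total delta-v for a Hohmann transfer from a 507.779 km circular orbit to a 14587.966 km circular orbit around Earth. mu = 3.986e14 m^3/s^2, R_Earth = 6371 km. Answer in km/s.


r1 = 6878.7790 km = 6.878779e+06 m
r2 = 20958.9660 km = 2.0958966e+07 m
dv1 = sqrt(mu/r1)*(sqrt(2*r2/(r1+r2)) - 1) = 1728.8050 m/s
dv2 = sqrt(mu/r2)*(1 - sqrt(2*r1/(r1+r2))) = 1295.2218 m/s
total dv = |dv1| + |dv2| = 1728.8050 + 1295.2218 = 3024.0267 m/s = 3.0240 km/s

3.0240 km/s


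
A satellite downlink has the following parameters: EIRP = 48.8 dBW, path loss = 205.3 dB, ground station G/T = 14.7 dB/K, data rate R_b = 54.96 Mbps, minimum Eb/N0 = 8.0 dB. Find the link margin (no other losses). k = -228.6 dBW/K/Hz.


C/N0 = EIRP - FSPL + G/T - k = 48.8 - 205.3 + 14.7 - (-228.6)
C/N0 = 86.8000 dB-Hz
R_b = 54.96 Mbps = 5.496e+07 bps -> 10*log10(R_b) = 77.4005 dB-Hz
Eb/N0 = C/N0 - 10*log10(R_b) = 86.8000 - 77.4005 = 9.3995 dB
Margin = Eb/N0 - Eb/N0_req = 9.3995 - 8.0 = 1.3995 dB (link closes)

1.3995 dB


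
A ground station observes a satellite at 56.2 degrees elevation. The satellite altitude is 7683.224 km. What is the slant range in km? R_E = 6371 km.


h = 7683.224 km, el = 56.2 deg
d = -R_E*sin(el) + sqrt((R_E*sin(el))^2 + 2*R_E*h + h^2)
d = -6371.0000*sin(0.980875) + sqrt((6371.0000*0.8309845)^2 + 2*6371.0000*7683.224 + 7683.224^2)
d = 8305.8033 km

8305.8033 km


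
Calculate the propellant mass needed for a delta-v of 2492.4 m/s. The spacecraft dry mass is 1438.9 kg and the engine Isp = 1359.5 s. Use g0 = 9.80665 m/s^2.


ve = Isp * g0 = 1359.5 * 9.80665 = 13332.140675 m/s
mass ratio = exp(dv/ve) = exp(2492.4/13332.140675) = 1.20556305
m_prop = m_dry * (mr - 1) = 1438.9 * (1.20556305 - 1)
m_prop = 295.7847 kg

295.7847 kg


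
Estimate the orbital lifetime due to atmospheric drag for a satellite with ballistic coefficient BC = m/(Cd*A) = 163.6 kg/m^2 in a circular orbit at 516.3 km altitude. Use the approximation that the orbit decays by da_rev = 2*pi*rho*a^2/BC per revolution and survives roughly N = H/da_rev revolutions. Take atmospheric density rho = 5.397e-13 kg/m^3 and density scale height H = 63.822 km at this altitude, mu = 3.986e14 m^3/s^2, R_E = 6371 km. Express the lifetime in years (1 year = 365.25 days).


a = R_E + alt = 6887.3000 km = 6.8873e+06 m
da_rev = 2*pi*rho*a^2/BC = 2*pi*5.397e-13*(6.8873e+06)^2/163.6 = 0.983211588 m per revolution
N = H/da_rev = 63822.0000 m / 0.983211588 m = 64911.7655 revolutions
P = 2*pi*sqrt(a^3/mu) = 5688.3292 s
lifetime = N*P = 64911.7655 * 5688.3292 = 3.6923949e+08 s = 4273.6052 days
years = 4273.6052 / 365.25 = 11.7005 years

11.7005 years


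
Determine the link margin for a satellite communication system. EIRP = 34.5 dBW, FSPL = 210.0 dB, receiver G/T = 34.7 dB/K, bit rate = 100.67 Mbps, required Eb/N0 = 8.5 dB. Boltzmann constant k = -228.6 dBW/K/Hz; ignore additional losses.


C/N0 = EIRP - FSPL + G/T - k = 34.5 - 210.0 + 34.7 - (-228.6)
C/N0 = 87.8000 dB-Hz
R_b = 100.67 Mbps = 1.0067e+08 bps -> 10*log10(R_b) = 80.0290 dB-Hz
Eb/N0 = C/N0 - 10*log10(R_b) = 87.8000 - 80.0290 = 7.7710 dB
Margin = Eb/N0 - Eb/N0_req = 7.7710 - 8.5 = -0.7290007 dB (negative margin: link does not close)

-0.7290 dB


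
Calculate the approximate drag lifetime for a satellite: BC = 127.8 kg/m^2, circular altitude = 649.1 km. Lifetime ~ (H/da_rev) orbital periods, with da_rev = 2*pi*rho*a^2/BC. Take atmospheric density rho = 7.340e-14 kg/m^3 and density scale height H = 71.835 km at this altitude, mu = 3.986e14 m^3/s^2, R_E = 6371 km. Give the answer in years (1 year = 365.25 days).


a = R_E + alt = 7020.1000 km = 7.0201e+06 m
da_rev = 2*pi*rho*a^2/BC = 2*pi*7.340e-14*(7.0201e+06)^2/127.8 = 0.17784091 m per revolution
N = H/da_rev = 71835.0000 m / 0.17784091 m = 403928.4327 revolutions
P = 2*pi*sqrt(a^3/mu) = 5853.6421 s
lifetime = N*P = 403928.4327 * 5853.6421 = 2.3644525e+09 s = 27366.3484 days
years = 27366.3484 / 365.25 = 74.9250 years

74.9250 years


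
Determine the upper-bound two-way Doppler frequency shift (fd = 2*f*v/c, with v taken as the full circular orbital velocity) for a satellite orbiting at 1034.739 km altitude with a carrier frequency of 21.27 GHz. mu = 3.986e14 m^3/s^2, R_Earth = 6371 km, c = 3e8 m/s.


r = 7.405739e+06 m
v = sqrt(mu/r) = 7336.4244 m/s (worst-case radial velocity)
f = 21.27 GHz = 2.127e+10 Hz
fd = 2*f*v/c = 2*2.127e+10*7336.4244/3.0e+08
fd = 1.040305e+06 Hz

1.0403e+06 Hz


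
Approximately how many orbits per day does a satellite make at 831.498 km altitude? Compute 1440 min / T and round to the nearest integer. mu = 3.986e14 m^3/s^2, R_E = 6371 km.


r = 7.202498e+06 m
T = 2*pi*sqrt(r^3/mu) = 6083.2539 s = 101.3876 min
revs/day = 1440 / 101.3876 = 14.2029
Rounded: 14 revolutions per day

14 revolutions per day


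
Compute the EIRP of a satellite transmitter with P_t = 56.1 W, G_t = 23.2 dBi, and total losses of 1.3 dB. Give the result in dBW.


Pt = 56.1 W = 17.4896 dBW
EIRP = Pt_dBW + Gt - losses = 17.4896 + 23.2 - 1.3 = 39.3896 dBW

39.3896 dBW


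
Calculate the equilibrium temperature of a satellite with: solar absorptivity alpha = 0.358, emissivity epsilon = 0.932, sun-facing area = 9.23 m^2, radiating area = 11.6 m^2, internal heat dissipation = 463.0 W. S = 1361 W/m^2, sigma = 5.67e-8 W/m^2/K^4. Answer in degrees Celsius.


Numerator = alpha*S*A_sun + Q_int = 0.358*1361*9.23 + 463.0 = 4960.2067 W
Denominator = eps*sigma*A_rad = 0.932*5.67e-8*11.6 = 6.1299504e-07 W/K^4
T^4 = 8.0917567e+09 K^4
T = 299.9236 K = 26.7736 C

26.7736 degrees Celsius


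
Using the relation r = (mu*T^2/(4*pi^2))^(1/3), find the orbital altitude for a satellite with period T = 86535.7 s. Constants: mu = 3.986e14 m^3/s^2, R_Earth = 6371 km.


T = 86535.7 s
r = (mu*T^2/(4*pi^2))^(1/3) = (3.986e14 * 86535.7^2 / (4*pi^2))^(1/3)
r = 4.2285298e+07 m = 42285.2978 km
alt = r - R_E = 42285.2978 - 6371 = 35914.2978 km

35914.2978 km


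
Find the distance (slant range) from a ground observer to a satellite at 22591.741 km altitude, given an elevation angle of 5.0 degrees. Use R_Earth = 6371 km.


h = 22591.741 km, el = 5.0 deg
d = -R_E*sin(el) + sqrt((R_E*sin(el))^2 + 2*R_E*h + h^2)
d = -6371.0000*sin(0.08726646) + sqrt((6371.0000*0.08715574)^2 + 2*6371.0000*22591.741 + 22591.741^2)
d = 27703.5179 km

27703.5179 km


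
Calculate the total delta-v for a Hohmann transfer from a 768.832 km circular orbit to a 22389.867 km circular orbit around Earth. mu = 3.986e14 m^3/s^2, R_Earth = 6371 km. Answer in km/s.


r1 = 7139.8320 km = 7.139832e+06 m
r2 = 28760.8670 km = 2.8760867e+07 m
dv1 = sqrt(mu/r1)*(sqrt(2*r2/(r1+r2)) - 1) = 1985.9896 m/s
dv2 = sqrt(mu/r2)*(1 - sqrt(2*r1/(r1+r2))) = 1374.9062 m/s
total dv = |dv1| + |dv2| = 1985.9896 + 1374.9062 = 3360.8958 m/s = 3.3609 km/s

3.3609 km/s


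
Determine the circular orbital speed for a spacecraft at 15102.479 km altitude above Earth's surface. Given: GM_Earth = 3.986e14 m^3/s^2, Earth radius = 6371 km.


r = R_E + alt = 6371.0 + 15102.479 = 21473.4790 km = 2.1473479e+07 m
v = sqrt(mu/r) = sqrt(3.986e14 / 2.1473479e+07) = 4308.4141 m/s = 4.3084 km/s

4.3084 km/s


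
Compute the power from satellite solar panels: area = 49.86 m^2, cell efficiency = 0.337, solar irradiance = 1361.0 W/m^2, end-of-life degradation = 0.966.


P = area * eta * S * degradation
P = 49.86 * 0.337 * 1361.0 * 0.966
P = 22091.1043 W

22091.1043 W


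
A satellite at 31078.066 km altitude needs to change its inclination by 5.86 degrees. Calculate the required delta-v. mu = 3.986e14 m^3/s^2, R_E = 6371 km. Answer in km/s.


r = 37449.0660 km = 3.7449066e+07 m
V = sqrt(mu/r) = 3262.4822 m/s
di = 5.86 deg = 0.1022763 rad
dV = 2*V*sin(di/2) = 2*3262.4822*sin(0.05113815)
dV = 333.5292 m/s = 0.3335292 km/s

0.3335 km/s


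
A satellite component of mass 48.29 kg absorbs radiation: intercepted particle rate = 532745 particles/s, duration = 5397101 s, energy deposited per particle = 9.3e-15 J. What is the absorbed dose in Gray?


Total energy deposited = rate * time * E_per
  = 532745 * 5397101 * 9.3e-15 = 0.02674009 J
Dose = E_total / mass = 0.02674009 / 48.29
Dose = 5.5373971e-04 Gy

5.5374e-04 Gy


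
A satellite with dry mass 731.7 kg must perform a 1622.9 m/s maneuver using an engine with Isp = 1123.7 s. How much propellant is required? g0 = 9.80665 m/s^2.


ve = Isp * g0 = 1123.7 * 9.80665 = 11019.732605 m/s
mass ratio = exp(dv/ve) = exp(1622.9/11019.732605) = 1.15866928
m_prop = m_dry * (mr - 1) = 731.7 * (1.15866928 - 1)
m_prop = 116.0983 kg

116.0983 kg


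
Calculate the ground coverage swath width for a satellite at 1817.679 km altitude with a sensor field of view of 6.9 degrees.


FOV = 6.9 deg = 0.1204277 rad
swath = 2 * alt * tan(FOV/2) = 2 * 1817.679 * tan(0.06021386)
swath = 2 * 1817.679 * 0.06028674
swath = 219.1639 km

219.1639 km


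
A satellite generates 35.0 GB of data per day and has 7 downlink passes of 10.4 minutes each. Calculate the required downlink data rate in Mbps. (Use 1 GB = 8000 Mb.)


total contact time = 7 * 10.4 * 60 = 4368.0000 s
data = 35.0 GB = 280000.0000 Mb
rate = 280000.0000 / 4368.0000 = 64.1026 Mbps

64.1026 Mbps


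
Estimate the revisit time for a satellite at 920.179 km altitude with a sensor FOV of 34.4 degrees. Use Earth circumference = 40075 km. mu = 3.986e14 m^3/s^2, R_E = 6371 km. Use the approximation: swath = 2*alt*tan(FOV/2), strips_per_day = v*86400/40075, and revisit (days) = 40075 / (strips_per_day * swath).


swath = 2*920.179*tan(0.3001966) = 569.6860 km
v = sqrt(mu/r) = 7393.8352 m/s = 7.3938 km/s
strips/day = v*86400/40075 = 7.3938*86400/40075 = 15.9408
coverage/day = strips * swath = 15.9408 * 569.6860 = 9081.2472 km
revisit = 40075 / 9081.2472 = 4.4129 days

4.4129 days


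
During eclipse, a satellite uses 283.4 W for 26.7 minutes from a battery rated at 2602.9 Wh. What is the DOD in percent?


E_used = P * t / 60 = 283.4 * 26.7 / 60 = 126.1130 Wh
DOD = E_used / E_total * 100 = 126.1130 / 2602.9 * 100
DOD = 4.8451 %

4.8451 %


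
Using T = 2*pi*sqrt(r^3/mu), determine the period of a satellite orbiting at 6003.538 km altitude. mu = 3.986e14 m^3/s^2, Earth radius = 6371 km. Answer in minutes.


r = 12374.5380 km = 1.2374538e+07 m
T = 2*pi*sqrt(r^3/mu) = 2*pi*sqrt(1.894903e+21 / 3.986e14)
T = 13699.4998 s = 228.3250 min

228.3250 minutes


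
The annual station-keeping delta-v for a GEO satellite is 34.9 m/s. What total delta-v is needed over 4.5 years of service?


dV = rate * years = 34.9 * 4.5
dV = 157.0500 m/s

157.0500 m/s


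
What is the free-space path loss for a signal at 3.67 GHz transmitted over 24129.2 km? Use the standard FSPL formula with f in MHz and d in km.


f = 3.67 GHz = 3670.0000 MHz
d = 24129.2 km
FSPL = 32.44 + 20*log10(3670.0000) + 20*log10(24129.2)
FSPL = 32.44 + 71.2933 + 87.6509
FSPL = 191.3842 dB

191.3842 dB


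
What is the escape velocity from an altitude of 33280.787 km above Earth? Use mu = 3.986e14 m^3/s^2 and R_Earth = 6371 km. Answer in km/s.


r = 6371.0 + 33280.787 = 39651.7870 km = 3.9651787e+07 m
v_esc = sqrt(2*mu/r) = sqrt(2*3.986e14 / 3.9651787e+07)
v_esc = 4483.8623 m/s = 4.4839 km/s

4.4839 km/s


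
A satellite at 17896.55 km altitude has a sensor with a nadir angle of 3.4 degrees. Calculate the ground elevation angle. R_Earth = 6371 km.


r = R_E + alt = 24267.5500 km
Law of sines in the satellite / Earth-center / ground-point triangle:
  sin(nadir)/R_E = sin(90 + el)/r  =>  cos(el) = (r/R_E)*sin(nadir)
cos(el) = (24267.5500 / 6371.0000) * sin(3.4 deg) = 0.2259018
el = arccos(0.2259018) = 76.9441 deg
(Earth-central angle = 90 - nadir - el = 9.6559 deg)

76.9441 degrees


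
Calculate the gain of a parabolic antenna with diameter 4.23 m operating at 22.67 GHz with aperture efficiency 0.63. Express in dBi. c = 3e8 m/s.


lambda = c/f = 3e8 / 2.267e+10 = 0.01323335 m
G = eta*(pi*D/lambda)^2 = 0.63*(pi*4.23/0.01323335)^2
G = 635303.9571 (linear)
G = 10*log10(635303.9571) = 58.0298 dBi

58.0298 dBi


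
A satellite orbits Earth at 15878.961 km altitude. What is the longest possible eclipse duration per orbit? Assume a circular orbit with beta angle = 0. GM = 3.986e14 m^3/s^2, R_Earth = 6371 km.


r = 22249.9610 km
T = 550.4956 min
Eclipse fraction = arcsin(R_E/r)/pi = arcsin(6371.0000/22249.9610)/pi
= arcsin(0.2863376)/pi = 0.09243788
Eclipse duration = 0.09243788 * 550.4956 = 50.8866 min

50.8866 minutes


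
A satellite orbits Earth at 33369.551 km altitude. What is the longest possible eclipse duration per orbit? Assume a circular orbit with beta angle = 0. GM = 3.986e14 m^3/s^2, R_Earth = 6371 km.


r = 39740.5510 km
T = 1314.0467 min
Eclipse fraction = arcsin(R_E/r)/pi = arcsin(6371.0000/39740.5510)/pi
= arcsin(0.1603148)/pi = 0.05125095
Eclipse duration = 0.05125095 * 1314.0467 = 67.3461 min

67.3461 minutes


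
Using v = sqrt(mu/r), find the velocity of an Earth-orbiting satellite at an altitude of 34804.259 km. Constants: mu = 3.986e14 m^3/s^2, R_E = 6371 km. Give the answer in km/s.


r = R_E + alt = 6371.0 + 34804.259 = 41175.2590 km = 4.1175259e+07 m
v = sqrt(mu/r) = sqrt(3.986e14 / 4.1175259e+07) = 3111.3615 m/s = 3.1114 km/s

3.1114 km/s


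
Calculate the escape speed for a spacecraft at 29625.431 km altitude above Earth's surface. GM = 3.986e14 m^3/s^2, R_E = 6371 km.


r = 6371.0 + 29625.431 = 35996.4310 km = 3.5996431e+07 m
v_esc = sqrt(2*mu/r) = sqrt(2*3.986e14 / 3.5996431e+07)
v_esc = 4706.0217 m/s = 4.7060 km/s

4.7060 km/s


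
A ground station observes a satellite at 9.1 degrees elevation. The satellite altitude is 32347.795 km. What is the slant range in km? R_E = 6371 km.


h = 32347.795 km, el = 9.1 deg
d = -R_E*sin(el) + sqrt((R_E*sin(el))^2 + 2*R_E*h + h^2)
d = -6371.0000*sin(0.158825) + sqrt((6371.0000*0.1581581)^2 + 2*6371.0000*32347.795 + 32347.795^2)
d = 37196.7039 km

37196.7039 km


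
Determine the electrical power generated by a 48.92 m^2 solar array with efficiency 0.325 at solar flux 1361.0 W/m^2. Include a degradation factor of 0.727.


P = area * eta * S * degradation
P = 48.92 * 0.325 * 1361.0 * 0.727
P = 15731.2179 W

15731.2179 W


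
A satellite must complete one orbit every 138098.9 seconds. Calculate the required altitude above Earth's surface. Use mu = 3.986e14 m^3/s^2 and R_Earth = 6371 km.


T = 138098.9 s
r = (mu*T^2/(4*pi^2))^(1/3) = (3.986e14 * 138098.9^2 / (4*pi^2))^(1/3)
r = 5.7745658e+07 m = 57745.6577 km
alt = r - R_E = 57745.6577 - 6371 = 51374.6577 km

51374.6577 km


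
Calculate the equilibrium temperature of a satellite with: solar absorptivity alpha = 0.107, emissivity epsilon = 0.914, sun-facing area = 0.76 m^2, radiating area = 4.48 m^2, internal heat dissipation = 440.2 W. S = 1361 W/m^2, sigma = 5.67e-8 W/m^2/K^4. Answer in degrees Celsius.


Numerator = alpha*S*A_sun + Q_int = 0.107*1361*0.76 + 440.2 = 550.8765 W
Denominator = eps*sigma*A_rad = 0.914*5.67e-8*4.48 = 2.3217062e-07 W/K^4
T^4 = 2.3727227e+09 K^4
T = 220.7048 K = -52.4452 C

-52.4452 degrees Celsius


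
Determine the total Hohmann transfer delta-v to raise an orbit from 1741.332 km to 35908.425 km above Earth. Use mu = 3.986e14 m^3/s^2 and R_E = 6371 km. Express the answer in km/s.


r1 = 8112.3320 km = 8.112332e+06 m
r2 = 42279.4250 km = 4.2279425e+07 m
dv1 = sqrt(mu/r1)*(sqrt(2*r2/(r1+r2)) - 1) = 2070.5621 m/s
dv2 = sqrt(mu/r2)*(1 - sqrt(2*r1/(r1+r2))) = 1328.2077 m/s
total dv = |dv1| + |dv2| = 2070.5621 + 1328.2077 = 3398.7698 m/s = 3.3988 km/s

3.3988 km/s


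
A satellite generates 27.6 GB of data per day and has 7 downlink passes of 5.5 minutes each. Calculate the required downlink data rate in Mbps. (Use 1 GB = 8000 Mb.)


total contact time = 7 * 5.5 * 60 = 2310.0000 s
data = 27.6 GB = 220800.0000 Mb
rate = 220800.0000 / 2310.0000 = 95.5844 Mbps

95.5844 Mbps


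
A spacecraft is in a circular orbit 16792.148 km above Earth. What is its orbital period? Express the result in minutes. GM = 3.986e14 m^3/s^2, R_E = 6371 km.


r = 23163.1480 km = 2.3163148e+07 m
T = 2*pi*sqrt(r^3/mu) = 2*pi*sqrt(1.2427757e+22 / 3.986e14)
T = 35083.8782 s = 584.7313 min

584.7313 minutes


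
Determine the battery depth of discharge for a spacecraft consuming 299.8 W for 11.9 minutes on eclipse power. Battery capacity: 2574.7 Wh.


E_used = P * t / 60 = 299.8 * 11.9 / 60 = 59.4603 Wh
DOD = E_used / E_total * 100 = 59.4603 / 2574.7 * 100
DOD = 2.3094 %

2.3094 %


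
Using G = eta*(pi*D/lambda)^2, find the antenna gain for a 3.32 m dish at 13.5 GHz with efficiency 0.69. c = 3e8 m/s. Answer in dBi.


lambda = c/f = 3e8 / 1.35e+10 = 0.02222222 m
G = eta*(pi*D/lambda)^2 = 0.69*(pi*3.32/0.02222222)^2
G = 152002.2551 (linear)
G = 10*log10(152002.2551) = 51.8185 dBi

51.8185 dBi


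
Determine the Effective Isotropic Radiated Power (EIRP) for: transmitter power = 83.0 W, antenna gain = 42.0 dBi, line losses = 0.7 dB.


Pt = 83.0 W = 19.1908 dBW
EIRP = Pt_dBW + Gt - losses = 19.1908 + 42.0 - 0.7 = 60.4908 dBW

60.4908 dBW


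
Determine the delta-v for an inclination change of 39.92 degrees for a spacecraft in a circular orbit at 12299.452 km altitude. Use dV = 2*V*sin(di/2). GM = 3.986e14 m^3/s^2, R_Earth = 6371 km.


r = 18670.4520 km = 1.8670452e+07 m
V = sqrt(mu/r) = 4620.5240 m/s
di = 39.92 deg = 0.6967354 rad
dV = 2*V*sin(di/2) = 2*4620.5240*sin(0.3483677)
dV = 3154.5614 m/s = 3.1546 km/s

3.1546 km/s


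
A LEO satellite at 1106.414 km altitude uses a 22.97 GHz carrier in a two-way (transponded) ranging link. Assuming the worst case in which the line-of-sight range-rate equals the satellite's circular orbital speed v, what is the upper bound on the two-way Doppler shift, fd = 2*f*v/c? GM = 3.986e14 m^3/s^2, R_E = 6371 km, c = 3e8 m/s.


r = 7.477414e+06 m
v = sqrt(mu/r) = 7301.1780 m/s (worst-case radial velocity)
f = 22.97 GHz = 2.297e+10 Hz
fd = 2*f*v/c = 2*2.297e+10*7301.1780/3.0e+08
fd = 1.1180537e+06 Hz

1.1181e+06 Hz


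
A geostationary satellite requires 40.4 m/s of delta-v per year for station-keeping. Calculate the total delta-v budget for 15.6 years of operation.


dV = rate * years = 40.4 * 15.6
dV = 630.2400 m/s

630.2400 m/s


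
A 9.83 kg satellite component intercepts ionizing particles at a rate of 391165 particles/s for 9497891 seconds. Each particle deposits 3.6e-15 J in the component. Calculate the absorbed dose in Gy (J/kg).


Total energy deposited = rate * time * E_per
  = 391165 * 9497891 * 3.6e-15 = 0.01337487 J
Dose = E_total / mass = 0.01337487 / 9.83
Dose = 0.001360618 Gy

0.0014 Gy


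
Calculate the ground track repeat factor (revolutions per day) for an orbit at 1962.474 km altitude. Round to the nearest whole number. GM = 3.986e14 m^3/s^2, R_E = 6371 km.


r = 8.333474e+06 m
T = 2*pi*sqrt(r^3/mu) = 7570.9495 s = 126.1825 min
revs/day = 1440 / 126.1825 = 11.4120
Rounded: 11 revolutions per day

11 revolutions per day


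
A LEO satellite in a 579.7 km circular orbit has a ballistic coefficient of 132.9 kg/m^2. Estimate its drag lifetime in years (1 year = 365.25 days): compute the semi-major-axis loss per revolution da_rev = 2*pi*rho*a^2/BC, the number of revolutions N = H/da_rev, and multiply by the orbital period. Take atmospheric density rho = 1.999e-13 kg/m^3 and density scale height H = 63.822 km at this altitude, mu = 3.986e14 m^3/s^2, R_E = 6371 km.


a = R_E + alt = 6950.7000 km = 6.9507e+06 m
da_rev = 2*pi*rho*a^2/BC = 2*pi*1.999e-13*(6.9507e+06)^2/132.9 = 0.456588291 m per revolution
N = H/da_rev = 63822.0000 m / 0.456588291 m = 139780.1942 revolutions
P = 2*pi*sqrt(a^3/mu) = 5767.0543 s
lifetime = N*P = 139780.1942 * 5767.0543 = 8.0611996e+08 s = 9330.0922 days
years = 9330.0922 / 365.25 = 25.5444 years

25.5444 years


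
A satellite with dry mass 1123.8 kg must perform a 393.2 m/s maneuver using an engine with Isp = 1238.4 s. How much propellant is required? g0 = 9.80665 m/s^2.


ve = Isp * g0 = 1238.4 * 9.80665 = 12144.555360 m/s
mass ratio = exp(dv/ve) = exp(393.2/12144.555360) = 1.03290647
m_prop = m_dry * (mr - 1) = 1123.8 * (1.03290647 - 1)
m_prop = 36.9803 kg

36.9803 kg


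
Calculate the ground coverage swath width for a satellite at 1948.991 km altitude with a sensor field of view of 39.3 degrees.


FOV = 39.3 deg = 0.6859144 rad
swath = 2 * alt * tan(FOV/2) = 2 * 1948.991 * tan(0.3429572)
swath = 2 * 1948.991 * 0.3570676
swath = 1391.8431 km

1391.8431 km


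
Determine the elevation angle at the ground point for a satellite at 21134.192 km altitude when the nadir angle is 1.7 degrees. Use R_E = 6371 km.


r = R_E + alt = 27505.1920 km
Law of sines in the satellite / Earth-center / ground-point triangle:
  sin(nadir)/R_E = sin(90 + el)/r  =>  cos(el) = (r/R_E)*sin(nadir)
cos(el) = (27505.1920 / 6371.0000) * sin(1.7 deg) = 0.1280766
el = arccos(0.1280766) = 82.6415 deg
(Earth-central angle = 90 - nadir - el = 5.6585 deg)

82.6415 degrees


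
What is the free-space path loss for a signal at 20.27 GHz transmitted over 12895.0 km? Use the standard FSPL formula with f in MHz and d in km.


f = 20.27 GHz = 20270.0000 MHz
d = 12895.0 km
FSPL = 32.44 + 20*log10(20270.0000) + 20*log10(12895.0)
FSPL = 32.44 + 86.1371 + 82.2084
FSPL = 200.7855 dB

200.7855 dB


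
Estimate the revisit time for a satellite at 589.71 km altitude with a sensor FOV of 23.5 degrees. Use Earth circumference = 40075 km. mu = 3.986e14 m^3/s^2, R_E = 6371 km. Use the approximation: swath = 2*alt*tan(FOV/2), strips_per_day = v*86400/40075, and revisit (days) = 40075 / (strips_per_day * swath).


swath = 2*589.71*tan(0.2050762) = 245.3197 km
v = sqrt(mu/r) = 7567.3161 m/s = 7.5673 km/s
strips/day = v*86400/40075 = 7.5673*86400/40075 = 16.3148
coverage/day = strips * swath = 16.3148 * 245.3197 = 4002.3451 km
revisit = 40075 / 4002.3451 = 10.0129 days

10.0129 days


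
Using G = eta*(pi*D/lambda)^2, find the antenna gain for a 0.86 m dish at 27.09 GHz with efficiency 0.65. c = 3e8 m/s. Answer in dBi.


lambda = c/f = 3e8 / 2.709e+10 = 0.0110742 m
G = eta*(pi*D/lambda)^2 = 0.65*(pi*0.86/0.0110742)^2
G = 38688.8219 (linear)
G = 10*log10(38688.8219) = 45.8759 dBi

45.8759 dBi


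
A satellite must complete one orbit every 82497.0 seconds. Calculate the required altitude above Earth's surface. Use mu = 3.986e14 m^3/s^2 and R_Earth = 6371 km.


T = 82497.0 s
r = (mu*T^2/(4*pi^2))^(1/3) = (3.986e14 * 82497.0^2 / (4*pi^2))^(1/3)
r = 4.0959183e+07 m = 40959.1834 km
alt = r - R_E = 40959.1834 - 6371 = 34588.1834 km

34588.1834 km


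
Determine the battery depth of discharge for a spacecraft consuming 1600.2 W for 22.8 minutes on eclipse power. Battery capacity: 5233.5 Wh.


E_used = P * t / 60 = 1600.2 * 22.8 / 60 = 608.0760 Wh
DOD = E_used / E_total * 100 = 608.0760 / 5233.5 * 100
DOD = 11.6189 %

11.6189 %


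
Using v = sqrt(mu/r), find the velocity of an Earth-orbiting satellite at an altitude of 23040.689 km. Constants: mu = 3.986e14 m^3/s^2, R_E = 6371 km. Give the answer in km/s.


r = R_E + alt = 6371.0 + 23040.689 = 29411.6890 km = 2.9411689e+07 m
v = sqrt(mu/r) = sqrt(3.986e14 / 2.9411689e+07) = 3681.3632 m/s = 3.6814 km/s

3.6814 km/s


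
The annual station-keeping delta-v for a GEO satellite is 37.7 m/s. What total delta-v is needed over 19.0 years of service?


dV = rate * years = 37.7 * 19.0
dV = 716.3000 m/s

716.3000 m/s
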